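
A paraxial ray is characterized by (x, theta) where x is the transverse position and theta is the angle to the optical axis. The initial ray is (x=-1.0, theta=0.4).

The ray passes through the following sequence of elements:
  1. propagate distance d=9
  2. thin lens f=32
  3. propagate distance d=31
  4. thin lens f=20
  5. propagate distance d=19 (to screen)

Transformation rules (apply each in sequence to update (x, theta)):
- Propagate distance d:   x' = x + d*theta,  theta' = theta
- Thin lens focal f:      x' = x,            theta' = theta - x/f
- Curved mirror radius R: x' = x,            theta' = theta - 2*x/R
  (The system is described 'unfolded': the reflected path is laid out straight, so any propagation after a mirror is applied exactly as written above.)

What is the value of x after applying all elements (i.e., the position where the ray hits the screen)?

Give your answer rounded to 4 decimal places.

Initial: x=-1.0000 theta=0.4000
After 1 (propagate distance d=9): x=2.6000 theta=0.4000
After 2 (thin lens f=32): x=2.6000 theta=51/160 (≈0.3188)
After 3 (propagate distance d=31): x=1997/160 (≈12.4813) theta=51/160 (≈0.3188)
After 4 (thin lens f=20): x=1997/160 (≈12.4813) theta=-977/3200 (≈-0.3053)
After 5 (propagate distance d=19 (to screen)): x=21377/3200 (≈6.6803) theta=-977/3200 (≈-0.3053)
Rounded to 4 decimal places: x = 6.6803

Answer: 6.6803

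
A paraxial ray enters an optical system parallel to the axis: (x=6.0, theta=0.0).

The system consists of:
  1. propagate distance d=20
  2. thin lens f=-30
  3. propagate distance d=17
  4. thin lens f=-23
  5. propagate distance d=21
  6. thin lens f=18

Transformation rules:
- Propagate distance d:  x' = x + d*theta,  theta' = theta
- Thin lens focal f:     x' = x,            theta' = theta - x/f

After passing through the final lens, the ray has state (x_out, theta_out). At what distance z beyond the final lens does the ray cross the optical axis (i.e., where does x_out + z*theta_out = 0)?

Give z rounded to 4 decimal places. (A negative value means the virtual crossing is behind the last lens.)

Answer: 35.5678

Derivation:
Initial: x=6.0000 theta=0.0000
After 1 (propagate distance d=20): x=6.0000 theta=0.0000
After 2 (thin lens f=-30): x=6.0000 theta=0.2000
After 3 (propagate distance d=17): x=9.4000 theta=0.2000
After 4 (thin lens f=-23): x=9.4000 theta=14/23 (≈0.6087)
After 5 (propagate distance d=21): x=2551/115 (≈22.1826) theta=14/23 (≈0.6087)
After 6 (thin lens f=18): x=2551/115 (≈22.1826) theta=-1291/2070 (≈-0.6237)
z_focus = -x_out/theta_out = -(2551/115)/(-1291/2070) = 45918/1291 ≈ 35.5678
Rounded to 4 decimal places: z = 35.5678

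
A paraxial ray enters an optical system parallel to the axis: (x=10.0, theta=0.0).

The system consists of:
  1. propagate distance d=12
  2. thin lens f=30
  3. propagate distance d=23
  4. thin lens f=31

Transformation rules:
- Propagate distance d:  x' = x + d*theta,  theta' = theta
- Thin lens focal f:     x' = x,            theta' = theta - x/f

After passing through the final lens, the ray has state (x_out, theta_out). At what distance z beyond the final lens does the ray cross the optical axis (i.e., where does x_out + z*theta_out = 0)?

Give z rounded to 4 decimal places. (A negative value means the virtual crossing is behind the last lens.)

Initial: x=10.0000 theta=0.0000
After 1 (propagate distance d=12): x=10.0000 theta=0.0000
After 2 (thin lens f=30): x=10.0000 theta=-1/3 (≈-0.3333)
After 3 (propagate distance d=23): x=7/3 (≈2.3333) theta=-1/3 (≈-0.3333)
After 4 (thin lens f=31): x=7/3 (≈2.3333) theta=-38/93 (≈-0.4086)
z_focus = -x_out/theta_out = -(7/3)/(-38/93) = 217/38 ≈ 5.7105
Rounded to 4 decimal places: z = 5.7105

Answer: 5.7105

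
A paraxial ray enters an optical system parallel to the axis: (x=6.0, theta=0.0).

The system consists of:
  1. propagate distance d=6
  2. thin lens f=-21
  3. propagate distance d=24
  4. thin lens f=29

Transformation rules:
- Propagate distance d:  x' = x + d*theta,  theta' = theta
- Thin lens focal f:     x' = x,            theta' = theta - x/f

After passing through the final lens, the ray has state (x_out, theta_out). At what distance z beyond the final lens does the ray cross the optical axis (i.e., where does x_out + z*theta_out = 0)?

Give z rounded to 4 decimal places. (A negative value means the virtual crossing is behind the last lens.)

Answer: 81.5625

Derivation:
Initial: x=6.0000 theta=0.0000
After 1 (propagate distance d=6): x=6.0000 theta=0.0000
After 2 (thin lens f=-21): x=6.0000 theta=2/7 (≈0.2857)
After 3 (propagate distance d=24): x=90/7 (≈12.8571) theta=2/7 (≈0.2857)
After 4 (thin lens f=29): x=90/7 (≈12.8571) theta=-32/203 (≈-0.1576)
z_focus = -x_out/theta_out = -(90/7)/(-32/203) = 81.5625
Rounded to 4 decimal places: z = 81.5625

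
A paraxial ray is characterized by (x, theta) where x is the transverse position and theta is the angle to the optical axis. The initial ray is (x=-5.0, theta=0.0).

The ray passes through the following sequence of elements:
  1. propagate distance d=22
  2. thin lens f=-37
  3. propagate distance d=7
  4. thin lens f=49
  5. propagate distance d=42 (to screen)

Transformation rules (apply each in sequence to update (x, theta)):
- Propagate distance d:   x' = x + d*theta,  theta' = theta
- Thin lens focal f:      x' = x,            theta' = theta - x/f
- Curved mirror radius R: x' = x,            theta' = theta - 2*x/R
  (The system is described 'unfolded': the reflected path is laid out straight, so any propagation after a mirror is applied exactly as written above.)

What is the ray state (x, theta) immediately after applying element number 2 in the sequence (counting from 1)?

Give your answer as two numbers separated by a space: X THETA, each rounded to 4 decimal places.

Initial: x=-5.0000 theta=0.0000
After 1 (propagate distance d=22): x=-5.0000 theta=0.0000
After 2 (thin lens f=-37): x=-5.0000 theta=-5/37 (≈-0.1351)
Rounded to 4 decimal places: x = -5.0000, theta = -0.1351

Answer: -5.0000 -0.1351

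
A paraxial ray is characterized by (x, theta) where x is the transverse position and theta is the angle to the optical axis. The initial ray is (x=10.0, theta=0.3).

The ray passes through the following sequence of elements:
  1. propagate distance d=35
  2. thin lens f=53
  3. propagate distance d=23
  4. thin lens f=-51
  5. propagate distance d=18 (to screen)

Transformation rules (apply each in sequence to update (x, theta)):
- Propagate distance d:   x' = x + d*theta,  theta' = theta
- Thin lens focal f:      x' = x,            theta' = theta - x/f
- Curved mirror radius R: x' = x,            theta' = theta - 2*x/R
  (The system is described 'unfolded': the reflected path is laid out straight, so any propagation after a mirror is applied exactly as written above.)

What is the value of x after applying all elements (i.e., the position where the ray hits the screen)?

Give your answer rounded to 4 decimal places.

Initial: x=10.0000 theta=0.3000
After 1 (propagate distance d=35): x=20.5000 theta=0.3000
After 2 (thin lens f=53): x=20.5000 theta=-23/265 (≈-0.0868)
After 3 (propagate distance d=23): x=9807/530 (≈18.5038) theta=-23/265 (≈-0.0868)
After 4 (thin lens f=-51): x=9807/530 (≈18.5038) theta=2487/9010 (≈0.2760)
After 5 (propagate distance d=18 (to screen)): x=42297/1802 (≈23.4723) theta=2487/9010 (≈0.2760)
Rounded to 4 decimal places: x = 23.4723

Answer: 23.4723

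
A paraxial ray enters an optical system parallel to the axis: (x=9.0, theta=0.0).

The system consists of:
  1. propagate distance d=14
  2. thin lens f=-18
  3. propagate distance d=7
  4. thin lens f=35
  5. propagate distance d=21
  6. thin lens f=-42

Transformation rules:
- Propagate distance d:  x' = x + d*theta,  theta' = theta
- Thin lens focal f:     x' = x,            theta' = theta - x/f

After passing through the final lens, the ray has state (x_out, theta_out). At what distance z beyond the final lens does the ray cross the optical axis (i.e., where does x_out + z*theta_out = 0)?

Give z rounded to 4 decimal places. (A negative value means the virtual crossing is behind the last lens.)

Answer: -30.2791

Derivation:
Initial: x=9.0000 theta=0.0000
After 1 (propagate distance d=14): x=9.0000 theta=0.0000
After 2 (thin lens f=-18): x=9.0000 theta=0.5000
After 3 (propagate distance d=7): x=12.5000 theta=0.5000
After 4 (thin lens f=35): x=12.5000 theta=1/7 (≈0.1429)
After 5 (propagate distance d=21): x=15.5000 theta=1/7 (≈0.1429)
After 6 (thin lens f=-42): x=15.5000 theta=43/84 (≈0.5119)
z_focus = -x_out/theta_out = -(15.5000)/(43/84) = -1302/43 ≈ -30.2791
Rounded to 4 decimal places: z = -30.2791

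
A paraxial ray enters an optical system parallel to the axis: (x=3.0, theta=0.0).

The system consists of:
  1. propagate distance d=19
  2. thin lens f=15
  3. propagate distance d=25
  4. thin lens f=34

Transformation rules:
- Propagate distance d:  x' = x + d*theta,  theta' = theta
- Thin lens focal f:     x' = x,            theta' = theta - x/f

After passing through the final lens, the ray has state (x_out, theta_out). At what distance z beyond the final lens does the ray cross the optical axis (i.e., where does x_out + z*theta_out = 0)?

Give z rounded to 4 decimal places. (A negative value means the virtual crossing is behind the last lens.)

Initial: x=3.0000 theta=0.0000
After 1 (propagate distance d=19): x=3.0000 theta=0.0000
After 2 (thin lens f=15): x=3.0000 theta=-0.2000
After 3 (propagate distance d=25): x=-2.0000 theta=-0.2000
After 4 (thin lens f=34): x=-2.0000 theta=-12/85 (≈-0.1412)
z_focus = -x_out/theta_out = -(-2.0000)/(-12/85) = -85/6 ≈ -14.1667
Rounded to 4 decimal places: z = -14.1667

Answer: -14.1667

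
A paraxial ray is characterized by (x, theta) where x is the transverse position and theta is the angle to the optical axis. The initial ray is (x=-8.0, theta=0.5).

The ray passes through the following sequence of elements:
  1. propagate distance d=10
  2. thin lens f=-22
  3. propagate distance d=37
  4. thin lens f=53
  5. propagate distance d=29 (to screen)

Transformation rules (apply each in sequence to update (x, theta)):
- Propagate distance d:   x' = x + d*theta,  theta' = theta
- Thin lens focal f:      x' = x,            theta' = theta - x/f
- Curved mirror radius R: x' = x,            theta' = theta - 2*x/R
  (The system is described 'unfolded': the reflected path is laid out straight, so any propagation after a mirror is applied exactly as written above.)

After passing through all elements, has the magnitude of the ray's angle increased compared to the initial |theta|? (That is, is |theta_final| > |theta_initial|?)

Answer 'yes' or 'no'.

Initial: x=-8.0000 theta=0.5000
After 1 (propagate distance d=10): x=-3.0000 theta=0.5000
After 2 (thin lens f=-22): x=-3.0000 theta=4/11 (≈0.3636)
After 3 (propagate distance d=37): x=115/11 (≈10.4545) theta=4/11 (≈0.3636)
After 4 (thin lens f=53): x=115/11 (≈10.4545) theta=97/583 (≈0.1664)
After 5 (propagate distance d=29 (to screen)): x=8908/583 (≈15.2796) theta=97/583 (≈0.1664)
|theta_initial|=0.5000 |theta_final|=97/583 (≈0.1664) -> not increased

Answer: no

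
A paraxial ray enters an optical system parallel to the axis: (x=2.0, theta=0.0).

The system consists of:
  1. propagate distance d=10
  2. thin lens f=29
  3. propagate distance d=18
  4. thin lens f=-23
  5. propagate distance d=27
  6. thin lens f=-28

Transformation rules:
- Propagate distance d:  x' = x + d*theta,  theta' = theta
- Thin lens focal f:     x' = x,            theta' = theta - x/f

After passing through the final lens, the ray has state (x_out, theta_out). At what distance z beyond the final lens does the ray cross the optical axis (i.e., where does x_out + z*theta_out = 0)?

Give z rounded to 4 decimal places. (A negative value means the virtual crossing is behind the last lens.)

Initial: x=2.0000 theta=0.0000
After 1 (propagate distance d=10): x=2.0000 theta=0.0000
After 2 (thin lens f=29): x=2.0000 theta=-2/29 (≈-0.0690)
After 3 (propagate distance d=18): x=22/29 (≈0.7586) theta=-2/29 (≈-0.0690)
After 4 (thin lens f=-23): x=22/29 (≈0.7586) theta=-24/667 (≈-0.0360)
After 5 (propagate distance d=27): x=-142/667 (≈-0.2129) theta=-24/667 (≈-0.0360)
After 6 (thin lens f=-28): x=-142/667 (≈-0.2129) theta=-407/9338 (≈-0.0436)
z_focus = -x_out/theta_out = -(-142/667)/(-407/9338) = -1988/407 ≈ -4.8845
Rounded to 4 decimal places: z = -4.8845

Answer: -4.8845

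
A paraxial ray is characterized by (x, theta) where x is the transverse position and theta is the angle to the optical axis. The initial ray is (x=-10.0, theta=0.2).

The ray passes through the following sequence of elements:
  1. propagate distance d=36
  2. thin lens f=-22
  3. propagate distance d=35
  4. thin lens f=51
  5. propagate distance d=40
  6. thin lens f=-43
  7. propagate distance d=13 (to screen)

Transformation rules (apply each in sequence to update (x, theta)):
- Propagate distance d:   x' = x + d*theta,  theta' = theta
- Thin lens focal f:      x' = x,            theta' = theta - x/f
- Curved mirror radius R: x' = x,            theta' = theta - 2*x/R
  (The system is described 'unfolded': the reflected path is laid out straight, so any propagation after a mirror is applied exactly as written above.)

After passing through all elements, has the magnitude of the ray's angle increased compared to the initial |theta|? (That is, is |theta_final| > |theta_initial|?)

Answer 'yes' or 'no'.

Initial: x=-10.0000 theta=0.2000
After 1 (propagate distance d=36): x=-2.8000 theta=0.2000
After 2 (thin lens f=-22): x=-2.8000 theta=4/55 (≈0.0727)
After 3 (propagate distance d=35): x=-14/55 (≈-0.2545) theta=4/55 (≈0.0727)
After 4 (thin lens f=51): x=-14/55 (≈-0.2545) theta=218/2805 (≈0.0777)
After 5 (propagate distance d=40): x=8006/2805 (≈2.8542) theta=218/2805 (≈0.0777)
After 6 (thin lens f=-43): x=8006/2805 (≈2.8542) theta=316/2193 (≈0.1441)
After 7 (propagate distance d=13 (to screen)): x=190066/40205 (≈4.7274) theta=316/2193 (≈0.1441)
|theta_initial|=0.2000 |theta_final|=316/2193 (≈0.1441) -> not increased

Answer: no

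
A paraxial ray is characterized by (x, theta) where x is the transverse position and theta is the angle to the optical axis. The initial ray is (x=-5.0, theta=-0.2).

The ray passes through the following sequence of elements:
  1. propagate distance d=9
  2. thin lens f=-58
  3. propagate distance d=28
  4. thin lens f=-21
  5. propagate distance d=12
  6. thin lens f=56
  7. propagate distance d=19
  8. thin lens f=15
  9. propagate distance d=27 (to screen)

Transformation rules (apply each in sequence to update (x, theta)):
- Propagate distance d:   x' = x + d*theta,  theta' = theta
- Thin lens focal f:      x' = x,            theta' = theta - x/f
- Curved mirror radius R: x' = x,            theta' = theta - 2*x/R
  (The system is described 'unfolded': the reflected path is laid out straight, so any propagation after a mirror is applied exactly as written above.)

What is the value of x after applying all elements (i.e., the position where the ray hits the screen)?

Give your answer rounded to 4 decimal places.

Answer: 16.2004

Derivation:
Initial: x=-5.0000 theta=-0.2000
After 1 (propagate distance d=9): x=-6.8000 theta=-0.2000
After 2 (thin lens f=-58): x=-6.8000 theta=-46/145 (≈-0.3172)
After 3 (propagate distance d=28): x=-2274/145 (≈-15.6828) theta=-46/145 (≈-0.3172)
After 4 (thin lens f=-21): x=-2274/145 (≈-15.6828) theta=-216/203 (≈-1.0640)
After 5 (propagate distance d=12): x=-28878/1015 (≈-28.4512) theta=-216/203 (≈-1.0640)
After 6 (thin lens f=56): x=-28878/1015 (≈-28.4512) theta=-15801/28420 (≈-0.5560)
After 7 (propagate distance d=19): x=-1108803/28420 (≈-39.0149) theta=-15801/28420 (≈-0.5560)
After 8 (thin lens f=15): x=-1108803/28420 (≈-39.0149) theta=72649/35525 (≈2.0450)
After 9 (propagate distance d=27 (to screen)): x=2302077/142100 (≈16.2004) theta=72649/35525 (≈2.0450)
Rounded to 4 decimal places: x = 16.2004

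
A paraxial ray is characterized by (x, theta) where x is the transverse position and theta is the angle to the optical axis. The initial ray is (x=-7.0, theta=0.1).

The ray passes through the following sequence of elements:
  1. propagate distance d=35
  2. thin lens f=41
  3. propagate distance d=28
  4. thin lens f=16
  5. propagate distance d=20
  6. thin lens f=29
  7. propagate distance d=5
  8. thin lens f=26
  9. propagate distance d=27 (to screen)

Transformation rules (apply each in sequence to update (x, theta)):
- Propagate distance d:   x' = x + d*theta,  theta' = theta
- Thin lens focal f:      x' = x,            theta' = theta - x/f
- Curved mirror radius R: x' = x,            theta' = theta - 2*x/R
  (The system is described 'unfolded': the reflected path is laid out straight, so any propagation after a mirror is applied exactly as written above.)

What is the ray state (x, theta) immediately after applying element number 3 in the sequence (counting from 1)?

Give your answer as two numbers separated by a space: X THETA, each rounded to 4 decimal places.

Answer: 1.6902 0.1854

Derivation:
Initial: x=-7.0000 theta=0.1000
After 1 (propagate distance d=35): x=-3.5000 theta=0.1000
After 2 (thin lens f=41): x=-3.5000 theta=38/205 (≈0.1854)
After 3 (propagate distance d=28): x=693/410 (≈1.6902) theta=38/205 (≈0.1854)
Rounded to 4 decimal places: x = 1.6902, theta = 0.1854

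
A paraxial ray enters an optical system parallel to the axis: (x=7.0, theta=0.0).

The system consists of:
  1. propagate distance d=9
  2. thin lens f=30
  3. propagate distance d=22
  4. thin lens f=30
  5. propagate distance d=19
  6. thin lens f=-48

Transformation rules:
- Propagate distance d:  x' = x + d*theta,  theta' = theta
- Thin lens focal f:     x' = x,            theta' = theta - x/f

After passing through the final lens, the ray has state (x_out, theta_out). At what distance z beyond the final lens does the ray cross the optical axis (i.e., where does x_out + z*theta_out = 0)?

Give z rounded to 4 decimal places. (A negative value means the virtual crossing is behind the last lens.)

Initial: x=7.0000 theta=0.0000
After 1 (propagate distance d=9): x=7.0000 theta=0.0000
After 2 (thin lens f=30): x=7.0000 theta=-7/30 (≈-0.2333)
After 3 (propagate distance d=22): x=28/15 (≈1.8667) theta=-7/30 (≈-0.2333)
After 4 (thin lens f=30): x=28/15 (≈1.8667) theta=-133/450 (≈-0.2956)
After 5 (propagate distance d=19): x=-1687/450 (≈-3.7489) theta=-133/450 (≈-0.2956)
After 6 (thin lens f=-48): x=-1687/450 (≈-3.7489) theta=-8071/21600 (≈-0.3737)
z_focus = -x_out/theta_out = -(-1687/450)/(-8071/21600) = -11568/1153 ≈ -10.0330
Rounded to 4 decimal places: z = -10.0330

Answer: -10.0330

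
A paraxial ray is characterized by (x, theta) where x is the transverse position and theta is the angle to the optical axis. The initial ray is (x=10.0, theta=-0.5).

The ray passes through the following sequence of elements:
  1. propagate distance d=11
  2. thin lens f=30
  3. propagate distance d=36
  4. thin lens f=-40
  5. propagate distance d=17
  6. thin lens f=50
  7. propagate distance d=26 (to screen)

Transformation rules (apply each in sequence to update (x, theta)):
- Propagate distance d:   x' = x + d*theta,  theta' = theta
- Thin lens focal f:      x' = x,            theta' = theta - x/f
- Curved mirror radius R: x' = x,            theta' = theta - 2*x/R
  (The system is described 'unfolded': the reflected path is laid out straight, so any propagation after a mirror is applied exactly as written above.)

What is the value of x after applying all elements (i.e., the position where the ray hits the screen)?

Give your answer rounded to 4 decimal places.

Initial: x=10.0000 theta=-0.5000
After 1 (propagate distance d=11): x=4.5000 theta=-0.5000
After 2 (thin lens f=30): x=4.5000 theta=-0.6500
After 3 (propagate distance d=36): x=-18.9000 theta=-0.6500
After 4 (thin lens f=-40): x=-18.9000 theta=-1.1225
After 5 (propagate distance d=17): x=-37.9825 theta=-1.1225
After 6 (thin lens f=50): x=-37.9825 theta=-7257/20000 (≈-0.3629)
After 7 (propagate distance d=26 (to screen)): x=-47.4166 theta=-7257/20000 (≈-0.3629)
Rounded to 4 decimal places: x = -47.4166

Answer: -47.4166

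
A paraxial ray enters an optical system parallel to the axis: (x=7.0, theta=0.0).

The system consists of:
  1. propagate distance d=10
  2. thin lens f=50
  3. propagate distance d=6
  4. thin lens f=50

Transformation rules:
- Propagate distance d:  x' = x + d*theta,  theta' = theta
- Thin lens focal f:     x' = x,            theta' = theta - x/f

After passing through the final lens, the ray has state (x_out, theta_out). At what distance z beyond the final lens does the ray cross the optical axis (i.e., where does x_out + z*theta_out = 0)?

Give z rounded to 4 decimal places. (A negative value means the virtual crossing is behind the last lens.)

Initial: x=7.0000 theta=0.0000
After 1 (propagate distance d=10): x=7.0000 theta=0.0000
After 2 (thin lens f=50): x=7.0000 theta=-0.1400
After 3 (propagate distance d=6): x=6.1600 theta=-0.1400
After 4 (thin lens f=50): x=6.1600 theta=-0.2632
z_focus = -x_out/theta_out = -(6.1600)/(-0.2632) = 1100/47 ≈ 23.4043
Rounded to 4 decimal places: z = 23.4043

Answer: 23.4043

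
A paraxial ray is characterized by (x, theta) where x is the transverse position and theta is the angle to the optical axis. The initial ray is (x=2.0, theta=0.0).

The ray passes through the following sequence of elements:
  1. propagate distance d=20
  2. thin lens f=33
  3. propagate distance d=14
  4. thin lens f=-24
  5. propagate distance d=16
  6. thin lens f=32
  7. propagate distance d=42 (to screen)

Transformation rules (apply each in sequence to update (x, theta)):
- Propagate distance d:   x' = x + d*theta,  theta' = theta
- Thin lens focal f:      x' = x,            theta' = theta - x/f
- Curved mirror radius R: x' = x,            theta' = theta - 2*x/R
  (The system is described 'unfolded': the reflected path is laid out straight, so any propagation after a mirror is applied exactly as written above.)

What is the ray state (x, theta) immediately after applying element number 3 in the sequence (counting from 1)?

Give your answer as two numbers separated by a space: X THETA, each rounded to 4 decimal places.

Initial: x=2.0000 theta=0.0000
After 1 (propagate distance d=20): x=2.0000 theta=0.0000
After 2 (thin lens f=33): x=2.0000 theta=-2/33 (≈-0.0606)
After 3 (propagate distance d=14): x=38/33 (≈1.1515) theta=-2/33 (≈-0.0606)
Rounded to 4 decimal places: x = 1.1515, theta = -0.0606

Answer: 1.1515 -0.0606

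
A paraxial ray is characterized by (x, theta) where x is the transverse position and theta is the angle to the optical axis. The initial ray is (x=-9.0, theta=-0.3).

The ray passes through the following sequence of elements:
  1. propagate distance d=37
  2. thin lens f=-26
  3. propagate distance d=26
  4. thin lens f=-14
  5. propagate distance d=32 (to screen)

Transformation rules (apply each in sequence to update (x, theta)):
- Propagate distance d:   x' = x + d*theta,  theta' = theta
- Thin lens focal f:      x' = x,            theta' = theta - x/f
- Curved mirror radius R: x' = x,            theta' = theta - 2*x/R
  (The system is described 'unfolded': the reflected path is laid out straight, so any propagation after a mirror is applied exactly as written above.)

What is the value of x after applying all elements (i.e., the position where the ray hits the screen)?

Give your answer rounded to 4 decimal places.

Initial: x=-9.0000 theta=-0.3000
After 1 (propagate distance d=37): x=-20.1000 theta=-0.3000
After 2 (thin lens f=-26): x=-20.1000 theta=-279/260 (≈-1.0731)
After 3 (propagate distance d=26): x=-48.0000 theta=-279/260 (≈-1.0731)
After 4 (thin lens f=-14): x=-48.0000 theta=-8193/1820 (≈-4.5016)
After 5 (propagate distance d=32 (to screen)): x=-87384/455 (≈-192.0527) theta=-8193/1820 (≈-4.5016)
Rounded to 4 decimal places: x = -192.0527

Answer: -192.0527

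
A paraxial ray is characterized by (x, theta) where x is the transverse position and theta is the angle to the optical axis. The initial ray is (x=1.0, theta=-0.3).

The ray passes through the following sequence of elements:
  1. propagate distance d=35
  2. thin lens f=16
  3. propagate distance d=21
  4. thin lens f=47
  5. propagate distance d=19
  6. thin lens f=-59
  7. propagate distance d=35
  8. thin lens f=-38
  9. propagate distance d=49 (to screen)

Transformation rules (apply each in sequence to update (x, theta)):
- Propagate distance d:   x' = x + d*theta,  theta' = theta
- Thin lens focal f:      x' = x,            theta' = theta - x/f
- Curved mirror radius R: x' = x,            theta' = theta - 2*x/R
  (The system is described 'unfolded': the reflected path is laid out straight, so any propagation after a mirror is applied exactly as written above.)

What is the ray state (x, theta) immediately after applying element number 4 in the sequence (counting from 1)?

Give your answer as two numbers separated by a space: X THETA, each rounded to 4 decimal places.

Answer: -3.3313 0.3646

Derivation:
Initial: x=1.0000 theta=-0.3000
After 1 (propagate distance d=35): x=-9.5000 theta=-0.3000
After 2 (thin lens f=16): x=-9.5000 theta=47/160 (≈0.2938)
After 3 (propagate distance d=21): x=-533/160 (≈-3.3313) theta=47/160 (≈0.2938)
After 4 (thin lens f=47): x=-533/160 (≈-3.3313) theta=1371/3760 (≈0.3646)
Rounded to 4 decimal places: x = -3.3313, theta = 0.3646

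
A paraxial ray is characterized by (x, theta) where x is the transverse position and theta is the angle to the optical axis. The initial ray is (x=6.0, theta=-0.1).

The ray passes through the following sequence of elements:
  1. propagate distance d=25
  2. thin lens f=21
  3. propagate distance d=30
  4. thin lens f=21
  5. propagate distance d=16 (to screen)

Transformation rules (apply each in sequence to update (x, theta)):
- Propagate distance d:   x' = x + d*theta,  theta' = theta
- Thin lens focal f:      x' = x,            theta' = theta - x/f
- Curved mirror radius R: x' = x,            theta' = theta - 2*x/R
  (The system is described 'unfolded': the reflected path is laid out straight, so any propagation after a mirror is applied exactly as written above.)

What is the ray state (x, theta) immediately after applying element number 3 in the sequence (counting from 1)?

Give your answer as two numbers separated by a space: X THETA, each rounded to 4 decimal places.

Answer: -4.5000 -0.2667

Derivation:
Initial: x=6.0000 theta=-0.1000
After 1 (propagate distance d=25): x=3.5000 theta=-0.1000
After 2 (thin lens f=21): x=3.5000 theta=-4/15 (≈-0.2667)
After 3 (propagate distance d=30): x=-4.5000 theta=-4/15 (≈-0.2667)
Rounded to 4 decimal places: x = -4.5000, theta = -0.2667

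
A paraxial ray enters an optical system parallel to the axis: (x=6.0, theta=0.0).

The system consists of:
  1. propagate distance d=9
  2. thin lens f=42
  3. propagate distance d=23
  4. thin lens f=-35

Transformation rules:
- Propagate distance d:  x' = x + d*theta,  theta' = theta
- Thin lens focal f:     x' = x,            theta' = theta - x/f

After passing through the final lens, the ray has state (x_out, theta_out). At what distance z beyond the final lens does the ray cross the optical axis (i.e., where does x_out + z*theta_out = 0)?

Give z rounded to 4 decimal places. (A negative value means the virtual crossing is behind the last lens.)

Initial: x=6.0000 theta=0.0000
After 1 (propagate distance d=9): x=6.0000 theta=0.0000
After 2 (thin lens f=42): x=6.0000 theta=-1/7 (≈-0.1429)
After 3 (propagate distance d=23): x=19/7 (≈2.7143) theta=-1/7 (≈-0.1429)
After 4 (thin lens f=-35): x=19/7 (≈2.7143) theta=-16/245 (≈-0.0653)
z_focus = -x_out/theta_out = -(19/7)/(-16/245) = 41.5625
Rounded to 4 decimal places: z = 41.5625

Answer: 41.5625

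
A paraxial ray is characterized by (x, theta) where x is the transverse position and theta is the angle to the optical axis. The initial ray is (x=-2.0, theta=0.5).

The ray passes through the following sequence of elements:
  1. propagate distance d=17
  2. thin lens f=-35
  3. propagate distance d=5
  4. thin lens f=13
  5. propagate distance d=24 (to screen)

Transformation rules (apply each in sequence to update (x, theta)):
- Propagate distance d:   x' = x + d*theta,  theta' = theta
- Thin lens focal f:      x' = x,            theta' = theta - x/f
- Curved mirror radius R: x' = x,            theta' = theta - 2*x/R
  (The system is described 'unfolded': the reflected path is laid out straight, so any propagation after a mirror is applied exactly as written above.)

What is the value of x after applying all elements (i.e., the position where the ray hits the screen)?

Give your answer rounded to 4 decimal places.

Initial: x=-2.0000 theta=0.5000
After 1 (propagate distance d=17): x=6.5000 theta=0.5000
After 2 (thin lens f=-35): x=6.5000 theta=24/35 (≈0.6857)
After 3 (propagate distance d=5): x=139/14 (≈9.9286) theta=24/35 (≈0.6857)
After 4 (thin lens f=13): x=139/14 (≈9.9286) theta=-71/910 (≈-0.0780)
After 5 (propagate distance d=24 (to screen)): x=7331/910 (≈8.0560) theta=-71/910 (≈-0.0780)
Rounded to 4 decimal places: x = 8.0560

Answer: 8.0560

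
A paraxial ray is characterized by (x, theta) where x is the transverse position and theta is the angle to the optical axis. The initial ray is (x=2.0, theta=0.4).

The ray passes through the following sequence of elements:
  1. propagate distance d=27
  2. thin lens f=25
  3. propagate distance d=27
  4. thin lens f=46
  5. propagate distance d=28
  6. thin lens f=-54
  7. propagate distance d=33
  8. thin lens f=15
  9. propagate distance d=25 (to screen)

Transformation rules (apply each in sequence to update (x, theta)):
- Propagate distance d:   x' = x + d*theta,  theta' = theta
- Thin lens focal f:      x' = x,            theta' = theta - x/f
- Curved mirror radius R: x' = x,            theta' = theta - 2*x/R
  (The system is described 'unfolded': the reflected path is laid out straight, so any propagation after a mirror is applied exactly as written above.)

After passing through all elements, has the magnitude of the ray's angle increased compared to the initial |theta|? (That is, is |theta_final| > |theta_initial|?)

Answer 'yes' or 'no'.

Answer: no

Derivation:
Initial: x=2.0000 theta=0.4000
After 1 (propagate distance d=27): x=12.8000 theta=0.4000
After 2 (thin lens f=25): x=12.8000 theta=-0.1120
After 3 (propagate distance d=27): x=9.7760 theta=-0.1120
After 4 (thin lens f=46): x=9.7760 theta=-933/2875 (≈-0.3245)
After 5 (propagate distance d=28): x=1982/2875 (≈0.6894) theta=-933/2875 (≈-0.3245)
After 6 (thin lens f=-54): x=1982/2875 (≈0.6894) theta=-968/3105 (≈-0.3118)
After 7 (propagate distance d=33): x=-248362/25875 (≈-9.5985) theta=-968/3105 (≈-0.3118)
After 8 (thin lens f=15): x=-248362/25875 (≈-9.5985) theta=42454/129375 (≈0.3281)
After 9 (propagate distance d=25 (to screen)): x=-36092/25875 (≈-1.3949) theta=42454/129375 (≈0.3281)
|theta_initial|=0.4000 |theta_final|=42454/129375 (≈0.3281) -> not increased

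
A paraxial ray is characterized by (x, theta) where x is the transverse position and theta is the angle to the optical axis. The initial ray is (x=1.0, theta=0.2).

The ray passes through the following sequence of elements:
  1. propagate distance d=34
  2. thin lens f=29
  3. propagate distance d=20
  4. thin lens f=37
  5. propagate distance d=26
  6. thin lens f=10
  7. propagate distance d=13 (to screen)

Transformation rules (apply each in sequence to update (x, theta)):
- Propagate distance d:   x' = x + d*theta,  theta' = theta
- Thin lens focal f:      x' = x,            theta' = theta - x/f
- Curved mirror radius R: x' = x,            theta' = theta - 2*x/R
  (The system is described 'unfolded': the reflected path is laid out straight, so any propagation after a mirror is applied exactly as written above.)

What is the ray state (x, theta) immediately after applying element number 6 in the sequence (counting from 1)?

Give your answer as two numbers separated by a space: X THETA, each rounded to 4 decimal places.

Initial: x=1.0000 theta=0.2000
After 1 (propagate distance d=34): x=7.8000 theta=0.2000
After 2 (thin lens f=29): x=7.8000 theta=-2/29 (≈-0.0690)
After 3 (propagate distance d=20): x=931/145 (≈6.4207) theta=-2/29 (≈-0.0690)
After 4 (thin lens f=37): x=931/145 (≈6.4207) theta=-1301/5365 (≈-0.2425)
After 5 (propagate distance d=26): x=621/5365 (≈0.1158) theta=-1301/5365 (≈-0.2425)
After 6 (thin lens f=10): x=621/5365 (≈0.1158) theta=-13631/53650 (≈-0.2541)
Rounded to 4 decimal places: x = 0.1158, theta = -0.2541

Answer: 0.1158 -0.2541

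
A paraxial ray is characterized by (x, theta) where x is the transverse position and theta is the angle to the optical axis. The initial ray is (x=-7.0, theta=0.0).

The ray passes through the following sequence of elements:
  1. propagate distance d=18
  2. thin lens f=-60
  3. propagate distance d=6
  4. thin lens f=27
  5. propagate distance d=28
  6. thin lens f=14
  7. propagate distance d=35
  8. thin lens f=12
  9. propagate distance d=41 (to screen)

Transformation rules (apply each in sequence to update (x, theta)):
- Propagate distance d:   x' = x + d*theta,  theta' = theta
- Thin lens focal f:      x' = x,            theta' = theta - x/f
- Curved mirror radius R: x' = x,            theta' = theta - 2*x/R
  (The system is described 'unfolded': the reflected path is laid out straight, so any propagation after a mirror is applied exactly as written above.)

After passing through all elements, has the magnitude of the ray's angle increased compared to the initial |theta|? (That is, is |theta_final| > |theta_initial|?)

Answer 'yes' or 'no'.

Answer: yes

Derivation:
Initial: x=-7.0000 theta=0.0000
After 1 (propagate distance d=18): x=-7.0000 theta=0.0000
After 2 (thin lens f=-60): x=-7.0000 theta=-7/60 (≈-0.1167)
After 3 (propagate distance d=6): x=-7.7000 theta=-7/60 (≈-0.1167)
After 4 (thin lens f=27): x=-7.7000 theta=91/540 (≈0.1685)
After 5 (propagate distance d=28): x=-161/54 (≈-2.9815) theta=91/540 (≈0.1685)
After 6 (thin lens f=14): x=-161/54 (≈-2.9815) theta=103/270 (≈0.3815)
After 7 (propagate distance d=35): x=280/27 (≈10.3704) theta=103/270 (≈0.3815)
After 8 (thin lens f=12): x=280/27 (≈10.3704) theta=-391/810 (≈-0.4827)
After 9 (propagate distance d=41 (to screen)): x=-7631/810 (≈-9.4210) theta=-391/810 (≈-0.4827)
|theta_initial|=0.0000 |theta_final|=391/810 (≈0.4827) -> increased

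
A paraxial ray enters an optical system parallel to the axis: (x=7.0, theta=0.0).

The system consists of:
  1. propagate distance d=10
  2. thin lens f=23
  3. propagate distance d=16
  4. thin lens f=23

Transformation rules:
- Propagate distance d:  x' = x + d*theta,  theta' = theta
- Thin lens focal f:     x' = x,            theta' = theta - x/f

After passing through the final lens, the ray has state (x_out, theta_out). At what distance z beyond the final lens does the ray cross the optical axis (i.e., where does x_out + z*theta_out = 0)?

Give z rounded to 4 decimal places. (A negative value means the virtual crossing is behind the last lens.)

Initial: x=7.0000 theta=0.0000
After 1 (propagate distance d=10): x=7.0000 theta=0.0000
After 2 (thin lens f=23): x=7.0000 theta=-7/23 (≈-0.3043)
After 3 (propagate distance d=16): x=49/23 (≈2.1304) theta=-7/23 (≈-0.3043)
After 4 (thin lens f=23): x=49/23 (≈2.1304) theta=-210/529 (≈-0.3970)
z_focus = -x_out/theta_out = -(49/23)/(-210/529) = 161/30 ≈ 5.3667
Rounded to 4 decimal places: z = 5.3667

Answer: 5.3667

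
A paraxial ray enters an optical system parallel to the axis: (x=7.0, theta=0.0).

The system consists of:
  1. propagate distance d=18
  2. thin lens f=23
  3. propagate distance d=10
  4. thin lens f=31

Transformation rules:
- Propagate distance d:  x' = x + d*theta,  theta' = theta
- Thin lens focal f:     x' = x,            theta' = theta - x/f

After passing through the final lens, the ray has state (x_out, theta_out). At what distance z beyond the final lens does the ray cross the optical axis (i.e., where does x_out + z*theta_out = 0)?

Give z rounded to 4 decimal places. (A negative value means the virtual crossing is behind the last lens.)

Initial: x=7.0000 theta=0.0000
After 1 (propagate distance d=18): x=7.0000 theta=0.0000
After 2 (thin lens f=23): x=7.0000 theta=-7/23 (≈-0.3043)
After 3 (propagate distance d=10): x=91/23 (≈3.9565) theta=-7/23 (≈-0.3043)
After 4 (thin lens f=31): x=91/23 (≈3.9565) theta=-308/713 (≈-0.4320)
z_focus = -x_out/theta_out = -(91/23)/(-308/713) = 403/44 ≈ 9.1591
Rounded to 4 decimal places: z = 9.1591

Answer: 9.1591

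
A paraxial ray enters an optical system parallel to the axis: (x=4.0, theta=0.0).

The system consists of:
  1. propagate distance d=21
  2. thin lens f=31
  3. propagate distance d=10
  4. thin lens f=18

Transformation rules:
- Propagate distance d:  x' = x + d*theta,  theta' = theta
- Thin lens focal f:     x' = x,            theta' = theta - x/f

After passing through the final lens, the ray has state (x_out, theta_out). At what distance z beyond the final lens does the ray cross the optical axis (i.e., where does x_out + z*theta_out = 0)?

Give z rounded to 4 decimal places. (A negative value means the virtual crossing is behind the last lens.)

Answer: 9.6923

Derivation:
Initial: x=4.0000 theta=0.0000
After 1 (propagate distance d=21): x=4.0000 theta=0.0000
After 2 (thin lens f=31): x=4.0000 theta=-4/31 (≈-0.1290)
After 3 (propagate distance d=10): x=84/31 (≈2.7097) theta=-4/31 (≈-0.1290)
After 4 (thin lens f=18): x=84/31 (≈2.7097) theta=-26/93 (≈-0.2796)
z_focus = -x_out/theta_out = -(84/31)/(-26/93) = 126/13 ≈ 9.6923
Rounded to 4 decimal places: z = 9.6923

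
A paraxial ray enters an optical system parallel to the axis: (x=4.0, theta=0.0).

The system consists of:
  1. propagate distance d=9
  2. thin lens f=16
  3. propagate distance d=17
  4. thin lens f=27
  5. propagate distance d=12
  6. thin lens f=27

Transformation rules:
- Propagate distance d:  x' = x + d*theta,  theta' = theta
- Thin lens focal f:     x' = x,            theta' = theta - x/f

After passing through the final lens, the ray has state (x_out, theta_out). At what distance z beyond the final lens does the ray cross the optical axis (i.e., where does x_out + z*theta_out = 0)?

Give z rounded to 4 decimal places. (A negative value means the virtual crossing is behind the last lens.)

Answer: -25.2149

Derivation:
Initial: x=4.0000 theta=0.0000
After 1 (propagate distance d=9): x=4.0000 theta=0.0000
After 2 (thin lens f=16): x=4.0000 theta=-0.2500
After 3 (propagate distance d=17): x=-0.2500 theta=-0.2500
After 4 (thin lens f=27): x=-0.2500 theta=-13/54 (≈-0.2407)
After 5 (propagate distance d=12): x=-113/36 (≈-3.1389) theta=-13/54 (≈-0.2407)
After 6 (thin lens f=27): x=-113/36 (≈-3.1389) theta=-121/972 (≈-0.1245)
z_focus = -x_out/theta_out = -(-113/36)/(-121/972) = -3051/121 ≈ -25.2149
Rounded to 4 decimal places: z = -25.2149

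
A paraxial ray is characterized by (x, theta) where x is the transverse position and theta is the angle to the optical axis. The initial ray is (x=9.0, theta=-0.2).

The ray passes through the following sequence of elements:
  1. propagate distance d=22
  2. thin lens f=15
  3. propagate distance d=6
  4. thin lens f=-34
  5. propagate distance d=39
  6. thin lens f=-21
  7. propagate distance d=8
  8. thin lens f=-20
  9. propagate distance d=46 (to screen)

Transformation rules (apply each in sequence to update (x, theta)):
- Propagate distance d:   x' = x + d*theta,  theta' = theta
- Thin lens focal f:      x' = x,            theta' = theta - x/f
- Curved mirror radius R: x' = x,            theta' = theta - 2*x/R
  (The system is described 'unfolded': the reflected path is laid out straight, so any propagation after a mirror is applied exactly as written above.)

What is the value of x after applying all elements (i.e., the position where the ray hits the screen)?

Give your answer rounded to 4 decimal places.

Initial: x=9.0000 theta=-0.2000
After 1 (propagate distance d=22): x=4.6000 theta=-0.2000
After 2 (thin lens f=15): x=4.6000 theta=-38/75 (≈-0.5067)
After 3 (propagate distance d=6): x=1.5600 theta=-38/75 (≈-0.5067)
After 4 (thin lens f=-34): x=1.5600 theta=-47/102 (≈-0.4608)
After 5 (propagate distance d=39): x=-13949/850 (≈-16.4106) theta=-47/102 (≈-0.4608)
After 6 (thin lens f=-21): x=-13949/850 (≈-16.4106) theta=-11087/8925 (≈-1.2422)
After 7 (propagate distance d=8): x=-470321/17850 (≈-26.3485) theta=-11087/8925 (≈-1.2422)
After 8 (thin lens f=-20): x=-470321/17850 (≈-26.3485) theta=-7679/3000 (≈-2.5597)
After 9 (propagate distance d=46 (to screen)): x=-25720633/178500 (≈-144.0932) theta=-7679/3000 (≈-2.5597)
Rounded to 4 decimal places: x = -144.0932

Answer: -144.0932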